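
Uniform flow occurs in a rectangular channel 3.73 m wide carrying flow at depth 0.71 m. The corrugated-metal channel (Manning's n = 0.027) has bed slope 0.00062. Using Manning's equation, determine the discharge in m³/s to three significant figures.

A = b·y = 3.73 × 0.71 = 2.648 m²
P = b + 2y = 3.73 + 2×0.71 = 5.150 m
R = A/P = 2.648/5.150 = 0.5142 m
Q = (1/n)·A·R^(2/3)·S^(1/2) = (1/0.027) × 2.648 × 0.5142^(2/3) × 0.00062^(1/2) = 1.568 m³/s

1.57 m³/s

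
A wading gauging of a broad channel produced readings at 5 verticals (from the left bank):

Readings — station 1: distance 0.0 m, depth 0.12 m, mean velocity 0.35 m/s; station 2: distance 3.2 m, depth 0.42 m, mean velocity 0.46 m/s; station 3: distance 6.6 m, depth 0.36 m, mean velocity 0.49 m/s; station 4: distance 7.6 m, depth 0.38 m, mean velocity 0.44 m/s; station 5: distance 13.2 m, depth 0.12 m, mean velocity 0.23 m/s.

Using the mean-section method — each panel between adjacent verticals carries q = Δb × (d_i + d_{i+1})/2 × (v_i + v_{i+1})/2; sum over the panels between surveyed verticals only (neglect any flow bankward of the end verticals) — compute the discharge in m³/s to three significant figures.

Panel 1-2: Δb = 3.2 m, d̄ = (0.12+0.42)/2 = 0.27, v̄ = (0.35+0.46)/2 = 0.405 → q = 3.2×0.27×0.405 = 0.3499 m³/s
Panel 2-3: Δb = 3.4 m, d̄ = (0.42+0.36)/2 = 0.39, v̄ = (0.46+0.49)/2 = 0.475 → q = 3.4×0.39×0.475 = 0.6299 m³/s
Panel 3-4: Δb = 1 m, d̄ = (0.36+0.38)/2 = 0.37, v̄ = (0.49+0.44)/2 = 0.465 → q = 1×0.37×0.465 = 0.1721 m³/s
Panel 4-5: Δb = 5.6 m, d̄ = (0.38+0.12)/2 = 0.25, v̄ = (0.44+0.23)/2 = 0.335 → q = 5.6×0.25×0.335 = 0.4690 m³/s
Q = Σ q = 1.621 m³/s

1.62 m³/s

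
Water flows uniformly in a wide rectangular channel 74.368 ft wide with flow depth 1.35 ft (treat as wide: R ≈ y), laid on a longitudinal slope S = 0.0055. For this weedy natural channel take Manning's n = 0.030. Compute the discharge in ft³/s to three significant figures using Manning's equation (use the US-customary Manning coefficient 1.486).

450 ft³/s

A = b·y = 74.368 × 1.35 = 100.4 ft²
Wide channel: R ≈ y = 1.35 ft
Q = (1.486/n)·A·R^(2/3)·S^(1/2) = (1.486/0.030) × 100.4 × 1.350^(2/3) × 0.0055^(1/2) = 450.5 ft³/s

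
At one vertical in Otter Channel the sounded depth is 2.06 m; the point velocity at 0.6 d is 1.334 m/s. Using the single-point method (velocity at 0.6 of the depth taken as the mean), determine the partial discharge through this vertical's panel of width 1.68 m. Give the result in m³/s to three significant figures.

v̄ = v₀.₆ = 1.334 m/s
q = v̄ × d × w = 1.334 × 2.06 × 1.68 = 4.617 m³/s

4.62 m³/s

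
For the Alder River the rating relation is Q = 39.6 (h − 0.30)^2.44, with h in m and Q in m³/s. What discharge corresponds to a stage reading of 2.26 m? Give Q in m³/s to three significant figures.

205 m³/s

Q = 39.6 × (2.26 − 0.30)^2.44 = 39.6 × 1.96^2.44 = 204.6 m³/s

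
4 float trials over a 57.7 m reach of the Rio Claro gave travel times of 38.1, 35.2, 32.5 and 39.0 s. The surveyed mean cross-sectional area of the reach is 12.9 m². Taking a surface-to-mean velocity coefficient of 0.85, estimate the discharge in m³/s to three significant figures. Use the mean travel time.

17.5 m³/s

t̄ = (38.1 + 35.2 + 32.5 + 39.0) / 4 = 36.2 s
v_surface = L / t̄ = 57.7 / 36.2 = 1.594 m/s
v_mean = 0.85 × 1.594 = 1.355 m/s
Q = A × v_mean = 12.9 × 1.355 = 17.48 m³/s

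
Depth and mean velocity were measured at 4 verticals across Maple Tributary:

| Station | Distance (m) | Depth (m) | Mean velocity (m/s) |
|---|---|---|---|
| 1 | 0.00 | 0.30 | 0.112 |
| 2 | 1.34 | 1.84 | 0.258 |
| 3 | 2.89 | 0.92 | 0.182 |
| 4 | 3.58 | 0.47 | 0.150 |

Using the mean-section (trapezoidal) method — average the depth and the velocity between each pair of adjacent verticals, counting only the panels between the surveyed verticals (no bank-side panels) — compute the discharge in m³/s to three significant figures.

0.815 m³/s

Panel 1-2: Δb = 1.34 m, d̄ = (0.30+1.84)/2 = 1.07, v̄ = (0.112+0.258)/2 = 0.185 → q = 1.34×1.07×0.185 = 0.2653 m³/s
Panel 2-3: Δb = 1.55 m, d̄ = (1.84+0.92)/2 = 1.38, v̄ = (0.258+0.182)/2 = 0.22 → q = 1.55×1.38×0.22 = 0.4706 m³/s
Panel 3-4: Δb = 0.69 m, d̄ = (0.92+0.47)/2 = 0.695, v̄ = (0.182+0.150)/2 = 0.166 → q = 0.69×0.695×0.166 = 0.07961 m³/s
Q = Σ q = 0.8154 m³/s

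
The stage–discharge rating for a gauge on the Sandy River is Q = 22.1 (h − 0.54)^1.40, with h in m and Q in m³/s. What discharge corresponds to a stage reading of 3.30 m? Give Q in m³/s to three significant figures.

Q = 22.1 × (3.30 − 0.54)^1.40 = 22.1 × 2.76^1.40 = 91.55 m³/s

91.6 m³/s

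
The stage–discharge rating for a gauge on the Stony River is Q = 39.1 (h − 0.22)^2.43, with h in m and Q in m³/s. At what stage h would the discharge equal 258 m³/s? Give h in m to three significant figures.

2.39 m

h − h₀ = (Q/C)^(1/b) = (258/39.1)^(1/2.43) = 2.174 m
h = 0.22 + 2.174 = 2.394 m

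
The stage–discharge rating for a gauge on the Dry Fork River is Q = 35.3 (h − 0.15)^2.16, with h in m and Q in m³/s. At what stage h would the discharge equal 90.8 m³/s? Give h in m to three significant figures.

h − h₀ = (Q/C)^(1/b) = (90.8/35.3)^(1/2.16) = 1.549 m
h = 0.15 + 1.549 = 1.699 m

1.70 m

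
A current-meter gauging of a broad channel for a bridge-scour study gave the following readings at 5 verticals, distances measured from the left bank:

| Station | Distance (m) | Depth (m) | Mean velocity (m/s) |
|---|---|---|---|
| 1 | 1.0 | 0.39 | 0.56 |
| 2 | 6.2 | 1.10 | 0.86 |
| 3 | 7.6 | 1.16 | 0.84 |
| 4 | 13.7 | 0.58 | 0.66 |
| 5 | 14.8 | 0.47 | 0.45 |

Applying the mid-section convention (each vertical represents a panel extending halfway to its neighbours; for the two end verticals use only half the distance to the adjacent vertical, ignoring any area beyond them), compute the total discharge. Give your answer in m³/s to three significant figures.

w_1 = (6.2 − 1.0)/2 = 2.6 m; q_1 = 0.56 × 0.39 × 2.6 = 0.5678 m³/s
w_2 = (7.6 − 1.0)/2 = 3.3 m; q_2 = 0.86 × 1.10 × 3.3 = 3.122 m³/s
w_3 = (13.7 − 6.2)/2 = 3.75 m; q_3 = 0.84 × 1.16 × 3.75 = 3.654 m³/s
w_4 = (14.8 − 7.6)/2 = 3.6 m; q_4 = 0.66 × 0.58 × 3.6 = 1.378 m³/s
w_5 = (14.8 − 13.7)/2 = 0.55 m; q_5 = 0.45 × 0.47 × 0.55 = 0.1163 m³/s
Q = Σ qᵢ = 8.838 m³/s

8.84 m³/s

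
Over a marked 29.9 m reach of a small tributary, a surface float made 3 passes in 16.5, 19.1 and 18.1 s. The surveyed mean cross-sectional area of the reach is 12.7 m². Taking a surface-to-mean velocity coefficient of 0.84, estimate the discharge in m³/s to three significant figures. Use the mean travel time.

17.8 m³/s

t̄ = (16.5 + 19.1 + 18.1) / 3 = 17.9 s
v_surface = L / t̄ = 29.9 / 17.9 = 1.670 m/s
v_mean = 0.84 × 1.670 = 1.403 m/s
Q = A × v_mean = 12.7 × 1.403 = 17.82 m³/s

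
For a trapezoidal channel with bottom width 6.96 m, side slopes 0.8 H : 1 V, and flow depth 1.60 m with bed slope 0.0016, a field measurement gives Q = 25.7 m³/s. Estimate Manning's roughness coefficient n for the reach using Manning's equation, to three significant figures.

A = (b + z·y)·y = (6.96 + 0.8×1.60)×1.60 = 13.18 m²
P = b + 2y√(1+z²) = 6.96 + 2×1.60×√(1+0.8²) = 11.06 m
R = A/P = 13.18/11.06 = 1.192 m
n = (1/Q)·A·R^(2/3)·S^(1/2) = (1/25.7) × 13.18 × 1.124 × 0.04000 = 0.02307

0.0231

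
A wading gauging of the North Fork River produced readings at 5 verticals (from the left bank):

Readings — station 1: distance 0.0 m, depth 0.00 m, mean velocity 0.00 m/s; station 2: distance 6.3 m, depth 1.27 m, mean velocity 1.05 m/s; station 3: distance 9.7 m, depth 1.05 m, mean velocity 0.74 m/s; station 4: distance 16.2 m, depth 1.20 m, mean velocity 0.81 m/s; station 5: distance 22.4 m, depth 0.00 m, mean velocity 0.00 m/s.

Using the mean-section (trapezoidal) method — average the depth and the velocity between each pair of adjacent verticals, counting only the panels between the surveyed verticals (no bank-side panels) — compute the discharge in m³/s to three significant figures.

12.8 m³/s

Panel 1-2: Δb = 6.3 m, d̄ = (0.00+1.27)/2 = 0.635, v̄ = (0.00+1.05)/2 = 0.525 → q = 6.3×0.635×0.525 = 2.100 m³/s
Panel 2-3: Δb = 3.4 m, d̄ = (1.27+1.05)/2 = 1.16, v̄ = (1.05+0.74)/2 = 0.895 → q = 3.4×1.16×0.895 = 3.530 m³/s
Panel 3-4: Δb = 6.5 m, d̄ = (1.05+1.20)/2 = 1.125, v̄ = (0.74+0.81)/2 = 0.775 → q = 6.5×1.125×0.775 = 5.667 m³/s
Panel 4-5: Δb = 6.2 m, d̄ = (1.20+0.00)/2 = 0.6, v̄ = (0.81+0.00)/2 = 0.405 → q = 6.2×0.6×0.405 = 1.507 m³/s
Q = Σ q = 12.80 m³/s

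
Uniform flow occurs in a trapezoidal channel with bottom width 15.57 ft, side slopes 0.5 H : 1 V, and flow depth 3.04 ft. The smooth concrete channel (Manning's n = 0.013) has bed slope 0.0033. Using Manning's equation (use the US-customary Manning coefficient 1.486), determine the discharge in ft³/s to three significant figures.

A = (b + z·y)·y = (15.57 + 0.5×3.04)×3.04 = 51.95 ft²
P = b + 2y√(1+z²) = 15.57 + 2×3.04×√(1+0.5²) = 22.37 ft
R = A/P = 51.95/22.37 = 2.323 ft
Q = (1.486/n)·A·R^(2/3)·S^(1/2) = (1.486/0.013) × 51.95 × 2.323^(2/3) × 0.0033^(1/2) = 598.3 ft³/s

598 ft³/s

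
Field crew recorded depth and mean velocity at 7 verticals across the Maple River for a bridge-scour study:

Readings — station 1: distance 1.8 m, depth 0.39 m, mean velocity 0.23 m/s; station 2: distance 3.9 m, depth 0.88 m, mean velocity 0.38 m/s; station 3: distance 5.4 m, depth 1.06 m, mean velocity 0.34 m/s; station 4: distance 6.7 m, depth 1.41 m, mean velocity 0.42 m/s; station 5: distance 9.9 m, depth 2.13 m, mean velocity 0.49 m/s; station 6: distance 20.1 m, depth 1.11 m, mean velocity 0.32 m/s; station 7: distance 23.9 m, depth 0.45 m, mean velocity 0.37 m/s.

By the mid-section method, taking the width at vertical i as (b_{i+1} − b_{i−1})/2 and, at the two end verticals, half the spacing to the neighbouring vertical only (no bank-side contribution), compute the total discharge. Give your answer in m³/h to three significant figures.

44400 m³/h

w_1 = (3.9 − 1.8)/2 = 1.05 m; q_1 = 0.23 × 0.39 × 1.05 = 0.09419 m³/s
w_2 = (5.4 − 1.8)/2 = 1.8 m; q_2 = 0.38 × 0.88 × 1.8 = 0.6019 m³/s
w_3 = (6.7 − 3.9)/2 = 1.4 m; q_3 = 0.34 × 1.06 × 1.4 = 0.5046 m³/s
w_4 = (9.9 − 5.4)/2 = 2.25 m; q_4 = 0.42 × 1.41 × 2.25 = 1.332 m³/s
w_5 = (20.1 − 6.7)/2 = 6.7 m; q_5 = 0.49 × 2.13 × 6.7 = 6.993 m³/s
w_6 = (23.9 − 9.9)/2 = 7 m; q_6 = 0.32 × 1.11 × 7 = 2.486 m³/s
w_7 = (23.9 − 20.1)/2 = 1.9 m; q_7 = 0.37 × 0.45 × 1.9 = 0.3164 m³/s
Q = Σ qᵢ = 12.33 m³/s
= 12.33 × 3600 = 44380 m³/h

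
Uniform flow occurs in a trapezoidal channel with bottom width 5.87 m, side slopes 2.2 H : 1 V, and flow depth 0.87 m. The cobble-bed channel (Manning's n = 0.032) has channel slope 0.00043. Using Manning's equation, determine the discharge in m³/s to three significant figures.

A = (b + z·y)·y = (5.87 + 2.2×0.87)×0.87 = 6.772 m²
P = b + 2y√(1+z²) = 5.87 + 2×0.87×√(1+2.2²) = 10.07 m
R = A/P = 6.772/10.07 = 0.6722 m
Q = (1/n)·A·R^(2/3)·S^(1/2) = (1/0.032) × 6.772 × 0.6722^(2/3) × 0.00043^(1/2) = 3.367 m³/s

3.37 m³/s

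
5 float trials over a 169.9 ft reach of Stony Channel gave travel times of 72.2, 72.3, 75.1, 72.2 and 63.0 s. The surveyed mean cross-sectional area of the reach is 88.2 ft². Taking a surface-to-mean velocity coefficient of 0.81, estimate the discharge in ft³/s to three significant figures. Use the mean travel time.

171 ft³/s

t̄ = (72.2 + 72.3 + 75.1 + 72.2 + 63.0) / 5 = 70.96 s
v_surface = L / t̄ = 169.9 / 70.96 = 2.394 ft/s
v_mean = 0.81 × 2.394 = 1.939 ft/s
Q = A × v_mean = 88.2 × 1.939 = 171.1 ft³/s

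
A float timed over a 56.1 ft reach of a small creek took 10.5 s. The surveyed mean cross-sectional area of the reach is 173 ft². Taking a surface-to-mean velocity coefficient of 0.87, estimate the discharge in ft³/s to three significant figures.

804 ft³/s

v_surface = L / t̄ = 56.1 / 10.5 = 5.343 ft/s
v_mean = 0.87 × 5.343 = 4.648 ft/s
Q = A × v_mean = 173 × 4.648 = 804.2 ft³/s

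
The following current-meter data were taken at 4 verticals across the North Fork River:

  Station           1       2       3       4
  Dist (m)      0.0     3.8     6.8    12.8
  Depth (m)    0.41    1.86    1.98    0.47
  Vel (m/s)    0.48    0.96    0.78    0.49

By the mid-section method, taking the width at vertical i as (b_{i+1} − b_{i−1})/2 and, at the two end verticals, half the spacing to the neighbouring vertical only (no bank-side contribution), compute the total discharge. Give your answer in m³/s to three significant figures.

w_1 = (3.8 − 0.0)/2 = 1.9 m; q_1 = 0.48 × 0.41 × 1.9 = 0.3739 m³/s
w_2 = (6.8 − 0.0)/2 = 3.4 m; q_2 = 0.96 × 1.86 × 3.4 = 6.071 m³/s
w_3 = (12.8 − 3.8)/2 = 4.5 m; q_3 = 0.78 × 1.98 × 4.5 = 6.950 m³/s
w_4 = (12.8 − 6.8)/2 = 3 m; q_4 = 0.49 × 0.47 × 3 = 0.6909 m³/s
Q = Σ qᵢ = 14.09 m³/s

14.1 m³/s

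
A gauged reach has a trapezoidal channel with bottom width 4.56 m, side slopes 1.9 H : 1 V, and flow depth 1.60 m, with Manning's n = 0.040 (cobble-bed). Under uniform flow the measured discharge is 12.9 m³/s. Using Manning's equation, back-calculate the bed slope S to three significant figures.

A = (b + z·y)·y = (4.56 + 1.9×1.60)×1.60 = 12.16 m²
P = b + 2y√(1+z²) = 4.56 + 2×1.60×√(1+1.9²) = 11.43 m
R = A/P = 12.16/11.43 = 1.064 m
S = (Q·n / (1·A·R^(2/3)))² = (12.9×0.040 / (1×12.16×1.042))² = 0.001658

0.00166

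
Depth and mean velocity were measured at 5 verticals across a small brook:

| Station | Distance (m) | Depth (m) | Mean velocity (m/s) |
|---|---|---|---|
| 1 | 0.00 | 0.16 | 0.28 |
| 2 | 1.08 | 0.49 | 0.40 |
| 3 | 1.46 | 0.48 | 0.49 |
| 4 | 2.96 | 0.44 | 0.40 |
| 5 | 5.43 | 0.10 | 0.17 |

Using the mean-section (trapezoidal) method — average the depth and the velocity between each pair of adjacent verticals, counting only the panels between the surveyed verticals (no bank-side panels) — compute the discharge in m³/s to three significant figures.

Panel 1-2: Δb = 1.08 m, d̄ = (0.16+0.49)/2 = 0.325, v̄ = (0.28+0.40)/2 = 0.34 → q = 1.08×0.325×0.34 = 0.1193 m³/s
Panel 2-3: Δb = 0.38 m, d̄ = (0.49+0.48)/2 = 0.485, v̄ = (0.40+0.49)/2 = 0.445 → q = 0.38×0.485×0.445 = 0.08201 m³/s
Panel 3-4: Δb = 1.5 m, d̄ = (0.48+0.44)/2 = 0.46, v̄ = (0.49+0.40)/2 = 0.445 → q = 1.5×0.46×0.445 = 0.3071 m³/s
Panel 4-5: Δb = 2.47 m, d̄ = (0.44+0.10)/2 = 0.27, v̄ = (0.40+0.17)/2 = 0.285 → q = 2.47×0.27×0.285 = 0.1901 m³/s
Q = Σ q = 0.6985 m³/s

0.698 m³/s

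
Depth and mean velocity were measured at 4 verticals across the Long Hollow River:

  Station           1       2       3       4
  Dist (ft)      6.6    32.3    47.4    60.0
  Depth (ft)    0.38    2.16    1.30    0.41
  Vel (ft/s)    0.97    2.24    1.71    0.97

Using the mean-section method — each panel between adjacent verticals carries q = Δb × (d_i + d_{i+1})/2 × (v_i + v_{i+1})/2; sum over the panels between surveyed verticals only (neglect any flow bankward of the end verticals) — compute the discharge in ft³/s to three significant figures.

118 ft³/s

Panel 1-2: Δb = 25.7 ft, d̄ = (0.38+2.16)/2 = 1.27, v̄ = (0.97+2.24)/2 = 1.605 → q = 25.7×1.27×1.605 = 52.39 ft³/s
Panel 2-3: Δb = 15.1 ft, d̄ = (2.16+1.30)/2 = 1.73, v̄ = (2.24+1.71)/2 = 1.975 → q = 15.1×1.73×1.975 = 51.59 ft³/s
Panel 3-4: Δb = 12.6 ft, d̄ = (1.30+0.41)/2 = 0.855, v̄ = (1.71+0.97)/2 = 1.34 → q = 12.6×0.855×1.34 = 14.44 ft³/s
Q = Σ q = 118.4 ft³/s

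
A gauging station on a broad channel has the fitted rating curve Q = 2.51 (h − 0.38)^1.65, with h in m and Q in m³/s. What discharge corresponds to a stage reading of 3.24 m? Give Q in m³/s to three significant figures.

14.2 m³/s

Q = 2.51 × (3.24 − 0.38)^1.65 = 2.51 × 2.86^1.65 = 14.21 m³/s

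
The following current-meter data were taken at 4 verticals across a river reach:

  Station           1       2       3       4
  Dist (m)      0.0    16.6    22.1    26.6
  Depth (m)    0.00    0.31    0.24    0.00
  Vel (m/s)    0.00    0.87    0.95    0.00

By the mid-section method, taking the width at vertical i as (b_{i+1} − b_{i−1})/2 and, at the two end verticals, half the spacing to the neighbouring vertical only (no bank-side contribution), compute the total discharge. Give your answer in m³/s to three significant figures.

4.12 m³/s

w_2 = (22.1 − 0.0)/2 = 11.05 m; q_2 = 0.87 × 0.31 × 11.05 = 2.980 m³/s
w_3 = (26.6 − 16.6)/2 = 5 m; q_3 = 0.95 × 0.24 × 5 = 1.140 m³/s
Stations 1, 4 contribute zero (depth or velocity is 0).
Q = Σ qᵢ = 4.120 m³/s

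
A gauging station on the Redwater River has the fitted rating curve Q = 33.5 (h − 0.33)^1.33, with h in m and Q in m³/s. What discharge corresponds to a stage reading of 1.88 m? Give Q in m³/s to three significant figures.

Q = 33.5 × (1.88 − 0.33)^1.33 = 33.5 × 1.55^1.33 = 60.00 m³/s

60.0 m³/s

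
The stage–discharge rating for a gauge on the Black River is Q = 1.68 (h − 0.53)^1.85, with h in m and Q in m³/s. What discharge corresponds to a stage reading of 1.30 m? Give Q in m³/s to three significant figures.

1.04 m³/s

Q = 1.68 × (1.30 − 0.53)^1.85 = 1.68 × 0.77^1.85 = 1.036 m³/s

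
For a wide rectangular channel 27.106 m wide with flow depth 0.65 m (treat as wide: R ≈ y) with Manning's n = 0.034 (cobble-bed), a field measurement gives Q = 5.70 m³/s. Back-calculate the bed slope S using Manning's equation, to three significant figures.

0.000215

A = b·y = 27.106 × 0.65 = 17.62 m²
Wide channel: R ≈ y = 0.65 m
S = (Q·n / (1·A·R^(2/3)))² = (5.70×0.034 / (1×17.62×0.7504))² = 0.0002149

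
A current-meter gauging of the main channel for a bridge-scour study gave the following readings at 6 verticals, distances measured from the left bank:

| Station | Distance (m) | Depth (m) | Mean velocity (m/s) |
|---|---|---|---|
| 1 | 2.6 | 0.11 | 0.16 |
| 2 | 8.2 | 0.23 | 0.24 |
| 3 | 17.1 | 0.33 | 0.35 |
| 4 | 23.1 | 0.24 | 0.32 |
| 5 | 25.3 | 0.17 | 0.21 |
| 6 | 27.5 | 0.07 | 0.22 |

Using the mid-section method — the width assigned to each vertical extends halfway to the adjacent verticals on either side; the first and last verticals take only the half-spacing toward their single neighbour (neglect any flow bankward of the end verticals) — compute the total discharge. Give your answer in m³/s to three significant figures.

w_1 = (8.2 − 2.6)/2 = 2.8 m; q_1 = 0.16 × 0.11 × 2.8 = 0.04928 m³/s
w_2 = (17.1 − 2.6)/2 = 7.25 m; q_2 = 0.24 × 0.23 × 7.25 = 0.4002 m³/s
w_3 = (23.1 − 8.2)/2 = 7.45 m; q_3 = 0.35 × 0.33 × 7.45 = 0.8605 m³/s
w_4 = (25.3 − 17.1)/2 = 4.1 m; q_4 = 0.32 × 0.24 × 4.1 = 0.3149 m³/s
w_5 = (27.5 − 23.1)/2 = 2.2 m; q_5 = 0.21 × 0.17 × 2.2 = 0.07854 m³/s
w_6 = (27.5 − 25.3)/2 = 1.1 m; q_6 = 0.22 × 0.07 × 1.1 = 0.01694 m³/s
Q = Σ qᵢ = 1.720 m³/s

1.72 m³/s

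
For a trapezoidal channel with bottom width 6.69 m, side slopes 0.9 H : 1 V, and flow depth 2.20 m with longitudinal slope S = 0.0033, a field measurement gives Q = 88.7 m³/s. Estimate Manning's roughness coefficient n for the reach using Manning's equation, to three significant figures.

A = (b + z·y)·y = (6.69 + 0.9×2.20)×2.20 = 19.07 m²
P = b + 2y√(1+z²) = 6.69 + 2×2.20×√(1+0.9²) = 12.61 m
R = A/P = 19.07/12.61 = 1.513 m
n = (1/Q)·A·R^(2/3)·S^(1/2) = (1/88.7) × 19.07 × 1.318 × 0.05745 = 0.01628

0.0163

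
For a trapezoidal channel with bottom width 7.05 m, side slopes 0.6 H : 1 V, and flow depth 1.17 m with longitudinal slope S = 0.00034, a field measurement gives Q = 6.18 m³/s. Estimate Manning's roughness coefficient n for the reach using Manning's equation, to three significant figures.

A = (b + z·y)·y = (7.05 + 0.6×1.17)×1.17 = 9.070 m²
P = b + 2y√(1+z²) = 7.05 + 2×1.17×√(1+0.6²) = 9.779 m
R = A/P = 9.070/9.779 = 0.9275 m
n = (1/Q)·A·R^(2/3)·S^(1/2) = (1/6.18) × 9.070 × 0.9511 × 0.01844 = 0.02574

0.0257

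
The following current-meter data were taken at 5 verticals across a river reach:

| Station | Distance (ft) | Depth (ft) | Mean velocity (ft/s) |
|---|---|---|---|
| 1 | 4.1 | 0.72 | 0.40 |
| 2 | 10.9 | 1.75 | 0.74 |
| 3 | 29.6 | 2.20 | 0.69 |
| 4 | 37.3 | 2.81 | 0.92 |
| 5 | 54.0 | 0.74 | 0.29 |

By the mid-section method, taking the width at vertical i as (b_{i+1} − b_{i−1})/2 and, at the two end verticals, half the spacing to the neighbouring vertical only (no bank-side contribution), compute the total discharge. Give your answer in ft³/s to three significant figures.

w_1 = (10.9 − 4.1)/2 = 3.4 ft; q_1 = 0.40 × 0.72 × 3.4 = 0.9792 ft³/s
w_2 = (29.6 − 4.1)/2 = 12.75 ft; q_2 = 0.74 × 1.75 × 12.75 = 16.51 ft³/s
w_3 = (37.3 − 10.9)/2 = 13.2 ft; q_3 = 0.69 × 2.20 × 13.2 = 20.04 ft³/s
w_4 = (54.0 − 29.6)/2 = 12.2 ft; q_4 = 0.92 × 2.81 × 12.2 = 31.54 ft³/s
w_5 = (54.0 − 37.3)/2 = 8.35 ft; q_5 = 0.29 × 0.74 × 8.35 = 1.792 ft³/s
Q = Σ qᵢ = 70.86 ft³/s

70.9 ft³/s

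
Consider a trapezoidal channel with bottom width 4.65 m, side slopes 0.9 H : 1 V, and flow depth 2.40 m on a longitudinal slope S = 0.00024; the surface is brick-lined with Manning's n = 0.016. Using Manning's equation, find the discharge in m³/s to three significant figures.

20.5 m³/s

A = (b + z·y)·y = (4.65 + 0.9×2.40)×2.40 = 16.34 m²
P = b + 2y√(1+z²) = 4.65 + 2×2.40×√(1+0.9²) = 11.11 m
R = A/P = 16.34/11.11 = 1.471 m
Q = (1/n)·A·R^(2/3)·S^(1/2) = (1/0.016) × 16.34 × 1.471^(2/3) × 0.00024^(1/2) = 20.47 m³/s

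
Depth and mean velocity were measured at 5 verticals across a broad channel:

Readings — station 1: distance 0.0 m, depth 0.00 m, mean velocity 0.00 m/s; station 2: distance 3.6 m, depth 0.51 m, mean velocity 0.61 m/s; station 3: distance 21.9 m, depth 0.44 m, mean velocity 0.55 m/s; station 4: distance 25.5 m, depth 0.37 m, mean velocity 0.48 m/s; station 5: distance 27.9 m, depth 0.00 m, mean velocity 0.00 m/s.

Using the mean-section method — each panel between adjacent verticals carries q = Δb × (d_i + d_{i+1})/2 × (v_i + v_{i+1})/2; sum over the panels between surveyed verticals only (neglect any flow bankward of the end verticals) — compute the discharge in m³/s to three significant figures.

Panel 1-2: Δb = 3.6 m, d̄ = (0.00+0.51)/2 = 0.255, v̄ = (0.00+0.61)/2 = 0.305 → q = 3.6×0.255×0.305 = 0.2800 m³/s
Panel 2-3: Δb = 18.3 m, d̄ = (0.51+0.44)/2 = 0.475, v̄ = (0.61+0.55)/2 = 0.58 → q = 18.3×0.475×0.58 = 5.042 m³/s
Panel 3-4: Δb = 3.6 m, d̄ = (0.44+0.37)/2 = 0.405, v̄ = (0.55+0.48)/2 = 0.515 → q = 3.6×0.405×0.515 = 0.7509 m³/s
Panel 4-5: Δb = 2.4 m, d̄ = (0.37+0.00)/2 = 0.185, v̄ = (0.48+0.00)/2 = 0.24 → q = 2.4×0.185×0.24 = 0.1066 m³/s
Q = Σ q = 6.179 m³/s

6.18 m³/s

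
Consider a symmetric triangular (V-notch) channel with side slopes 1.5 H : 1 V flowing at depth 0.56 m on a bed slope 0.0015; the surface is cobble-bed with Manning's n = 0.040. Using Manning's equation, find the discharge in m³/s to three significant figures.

A = z·y² = 1.5×0.56² = 0.4704 m²
P = 2y√(1+z²) = 2×0.56×√(1+1.5²) = 2.019 m
R = A/P = 0.4704/2.019 = 0.2330 m
Q = (1/n)·A·R^(2/3)·S^(1/2) = (1/0.040) × 0.4704 × 0.2330^(2/3) × 0.0015^(1/2) = 0.1724 m³/s

0.172 m³/s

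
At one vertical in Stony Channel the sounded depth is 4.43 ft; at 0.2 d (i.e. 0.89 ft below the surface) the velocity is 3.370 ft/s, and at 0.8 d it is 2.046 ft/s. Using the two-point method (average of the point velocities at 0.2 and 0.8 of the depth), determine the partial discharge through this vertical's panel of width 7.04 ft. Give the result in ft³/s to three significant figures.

v̄ = (3.370 + 2.046) / 2 = 2.708 ft/s
q = v̄ × d × w = 2.708 × 4.43 × 7.04 = 84.45 ft³/s

84.5 ft³/s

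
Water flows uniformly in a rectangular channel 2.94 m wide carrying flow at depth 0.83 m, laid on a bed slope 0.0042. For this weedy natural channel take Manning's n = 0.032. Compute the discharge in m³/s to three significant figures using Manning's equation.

A = b·y = 2.94 × 0.83 = 2.440 m²
P = b + 2y = 2.94 + 2×0.83 = 4.600 m
R = A/P = 2.440/4.600 = 0.5305 m
Q = (1/n)·A·R^(2/3)·S^(1/2) = (1/0.032) × 2.440 × 0.5305^(2/3) × 0.0042^(1/2) = 3.239 m³/s

3.24 m³/s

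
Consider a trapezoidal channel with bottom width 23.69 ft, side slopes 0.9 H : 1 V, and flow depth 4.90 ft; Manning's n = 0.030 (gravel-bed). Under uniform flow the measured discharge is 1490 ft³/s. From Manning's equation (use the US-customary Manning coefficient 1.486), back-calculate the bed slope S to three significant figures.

A = (b + z·y)·y = (23.69 + 0.9×4.90)×4.90 = 137.7 ft²
P = b + 2y√(1+z²) = 23.69 + 2×4.90×√(1+0.9²) = 36.87 ft
R = A/P = 137.7/36.87 = 3.734 ft
S = (Q·n / (1.486·A·R^(2/3)))² = (1490×0.030 / (1.486×137.7×2.407))² = 0.008239

0.00824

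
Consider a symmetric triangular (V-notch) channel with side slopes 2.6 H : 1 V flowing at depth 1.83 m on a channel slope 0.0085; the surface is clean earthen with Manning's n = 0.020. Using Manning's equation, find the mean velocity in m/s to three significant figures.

4.15 m/s

A = z·y² = 2.6×1.83² = 8.707 m²
P = 2y√(1+z²) = 2×1.83×√(1+2.6²) = 10.20 m
R = A/P = 8.707/10.20 = 0.8540 m
Q = (1/n)·A·R^(2/3)·S^(1/2) = (1/0.020) × 8.707 × 0.8540^(2/3) × 0.0085^(1/2) = 36.13 m³/s
V = Q/A = 36.13/8.707 = 4.149 m/s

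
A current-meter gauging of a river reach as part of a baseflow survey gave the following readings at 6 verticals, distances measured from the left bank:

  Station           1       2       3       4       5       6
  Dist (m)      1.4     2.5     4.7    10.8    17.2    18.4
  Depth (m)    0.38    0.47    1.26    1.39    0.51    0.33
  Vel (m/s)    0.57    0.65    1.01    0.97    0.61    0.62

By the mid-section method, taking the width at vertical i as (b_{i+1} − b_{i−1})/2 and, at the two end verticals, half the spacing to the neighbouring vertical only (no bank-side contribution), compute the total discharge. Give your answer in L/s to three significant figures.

w_1 = (2.5 − 1.4)/2 = 0.55 m; q_1 = 0.57 × 0.38 × 0.55 = 0.1191 m³/s
w_2 = (4.7 − 1.4)/2 = 1.65 m; q_2 = 0.65 × 0.47 × 1.65 = 0.5041 m³/s
w_3 = (10.8 − 2.5)/2 = 4.15 m; q_3 = 1.01 × 1.26 × 4.15 = 5.281 m³/s
w_4 = (17.2 − 4.7)/2 = 6.25 m; q_4 = 0.97 × 1.39 × 6.25 = 8.427 m³/s
w_5 = (18.4 − 10.8)/2 = 3.8 m; q_5 = 0.61 × 0.51 × 3.8 = 1.182 m³/s
w_6 = (18.4 − 17.2)/2 = 0.6 m; q_6 = 0.62 × 0.33 × 0.6 = 0.1228 m³/s
Q = Σ qᵢ = 15.64 m³/s
= 15.64 × 1000 = 15640 L/s

15600 L/s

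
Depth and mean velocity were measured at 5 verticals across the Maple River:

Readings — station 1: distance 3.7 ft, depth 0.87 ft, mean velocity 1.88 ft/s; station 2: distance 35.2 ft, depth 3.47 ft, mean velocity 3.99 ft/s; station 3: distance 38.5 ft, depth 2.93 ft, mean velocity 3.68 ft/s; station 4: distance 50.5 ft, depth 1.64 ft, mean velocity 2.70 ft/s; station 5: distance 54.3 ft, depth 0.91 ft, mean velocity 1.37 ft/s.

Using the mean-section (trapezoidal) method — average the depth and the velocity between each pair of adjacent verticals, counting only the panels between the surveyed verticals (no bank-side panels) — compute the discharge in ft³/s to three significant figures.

Panel 1-2: Δb = 31.5 ft, d̄ = (0.87+3.47)/2 = 2.17, v̄ = (1.88+3.99)/2 = 2.935 → q = 31.5×2.17×2.935 = 200.6 ft³/s
Panel 2-3: Δb = 3.3 ft, d̄ = (3.47+2.93)/2 = 3.2, v̄ = (3.99+3.68)/2 = 3.835 → q = 3.3×3.2×3.835 = 40.50 ft³/s
Panel 3-4: Δb = 12 ft, d̄ = (2.93+1.64)/2 = 2.285, v̄ = (3.68+2.70)/2 = 3.19 → q = 12×2.285×3.19 = 87.47 ft³/s
Panel 4-5: Δb = 3.8 ft, d̄ = (1.64+0.91)/2 = 1.275, v̄ = (2.70+1.37)/2 = 2.035 → q = 3.8×1.275×2.035 = 9.860 ft³/s
Q = Σ q = 338.4 ft³/s

338 ft³/s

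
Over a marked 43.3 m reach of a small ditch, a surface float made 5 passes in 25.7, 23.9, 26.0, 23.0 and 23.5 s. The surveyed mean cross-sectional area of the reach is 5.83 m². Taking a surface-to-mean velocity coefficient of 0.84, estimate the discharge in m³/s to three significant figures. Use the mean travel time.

t̄ = (25.7 + 23.9 + 26.0 + 23.0 + 23.5) / 5 = 24.42 s
v_surface = L / t̄ = 43.3 / 24.42 = 1.773 m/s
v_mean = 0.84 × 1.773 = 1.489 m/s
Q = A × v_mean = 5.83 × 1.489 = 8.683 m³/s

8.68 m³/s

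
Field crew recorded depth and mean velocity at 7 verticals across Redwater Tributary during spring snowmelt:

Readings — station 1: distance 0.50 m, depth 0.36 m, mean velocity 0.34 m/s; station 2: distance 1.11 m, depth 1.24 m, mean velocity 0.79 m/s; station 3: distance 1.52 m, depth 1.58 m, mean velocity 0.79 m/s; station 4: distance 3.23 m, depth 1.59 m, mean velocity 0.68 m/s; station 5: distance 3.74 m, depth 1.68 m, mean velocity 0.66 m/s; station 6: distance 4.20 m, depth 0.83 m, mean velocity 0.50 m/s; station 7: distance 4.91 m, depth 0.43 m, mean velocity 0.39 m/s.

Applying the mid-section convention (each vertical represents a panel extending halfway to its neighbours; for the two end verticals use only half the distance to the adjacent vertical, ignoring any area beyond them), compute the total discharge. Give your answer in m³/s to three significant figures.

w_1 = (1.11 − 0.50)/2 = 0.305 m; q_1 = 0.34 × 0.36 × 0.305 = 0.03733 m³/s
w_2 = (1.52 − 0.50)/2 = 0.51 m; q_2 = 0.79 × 1.24 × 0.51 = 0.4996 m³/s
w_3 = (3.23 − 1.11)/2 = 1.06 m; q_3 = 0.79 × 1.58 × 1.06 = 1.323 m³/s
w_4 = (3.74 − 1.52)/2 = 1.11 m; q_4 = 0.68 × 1.59 × 1.11 = 1.200 m³/s
w_5 = (4.20 − 3.23)/2 = 0.485 m; q_5 = 0.66 × 1.68 × 0.485 = 0.5378 m³/s
w_6 = (4.91 − 3.74)/2 = 0.585 m; q_6 = 0.50 × 0.83 × 0.585 = 0.2428 m³/s
w_7 = (4.91 − 4.20)/2 = 0.355 m; q_7 = 0.39 × 0.43 × 0.355 = 0.05953 m³/s
Q = Σ qᵢ = 3.900 m³/s

3.90 m³/s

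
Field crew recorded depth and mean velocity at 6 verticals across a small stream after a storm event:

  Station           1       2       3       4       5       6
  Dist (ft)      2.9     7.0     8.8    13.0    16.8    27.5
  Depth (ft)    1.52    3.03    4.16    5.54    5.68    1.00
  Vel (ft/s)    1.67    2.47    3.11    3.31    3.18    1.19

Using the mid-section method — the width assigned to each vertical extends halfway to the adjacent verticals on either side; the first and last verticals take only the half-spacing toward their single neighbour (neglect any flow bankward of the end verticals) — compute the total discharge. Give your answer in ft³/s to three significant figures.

277 ft³/s

w_1 = (7.0 − 2.9)/2 = 2.05 ft; q_1 = 1.67 × 1.52 × 2.05 = 5.204 ft³/s
w_2 = (8.8 − 2.9)/2 = 2.95 ft; q_2 = 2.47 × 3.03 × 2.95 = 22.08 ft³/s
w_3 = (13.0 − 7.0)/2 = 3 ft; q_3 = 3.11 × 4.16 × 3 = 38.81 ft³/s
w_4 = (16.8 − 8.8)/2 = 4 ft; q_4 = 3.31 × 5.54 × 4 = 73.35 ft³/s
w_5 = (27.5 − 13.0)/2 = 7.25 ft; q_5 = 3.18 × 5.68 × 7.25 = 131.0 ft³/s
w_6 = (27.5 − 16.8)/2 = 5.35 ft; q_6 = 1.19 × 1.00 × 5.35 = 6.367 ft³/s
Q = Σ qᵢ = 276.8 ft³/s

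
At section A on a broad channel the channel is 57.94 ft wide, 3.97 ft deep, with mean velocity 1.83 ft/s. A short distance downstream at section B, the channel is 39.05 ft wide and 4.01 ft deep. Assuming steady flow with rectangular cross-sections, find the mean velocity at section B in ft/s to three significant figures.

Q = A₁V₁ = (57.94×3.97) × 1.83 = 420.9 ft³/s
A₂ = 39.05 × 4.01 = 156.6 ft²
V₂ = Q/A₂ = 420.9/156.6 = 2.688 ft/s

2.69 ft/s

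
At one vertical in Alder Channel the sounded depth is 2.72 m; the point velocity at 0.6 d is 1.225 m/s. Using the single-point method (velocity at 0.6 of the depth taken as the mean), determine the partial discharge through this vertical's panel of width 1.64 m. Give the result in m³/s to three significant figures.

5.46 m³/s

v̄ = v₀.₆ = 1.225 m/s
q = v̄ × d × w = 1.225 × 2.72 × 1.64 = 5.464 m³/s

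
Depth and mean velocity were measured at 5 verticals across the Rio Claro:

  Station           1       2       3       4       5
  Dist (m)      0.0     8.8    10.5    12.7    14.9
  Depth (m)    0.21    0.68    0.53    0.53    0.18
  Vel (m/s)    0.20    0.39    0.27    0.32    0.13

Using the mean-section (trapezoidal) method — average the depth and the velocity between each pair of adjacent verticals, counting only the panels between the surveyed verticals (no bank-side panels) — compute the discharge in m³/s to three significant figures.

Panel 1-2: Δb = 8.8 m, d̄ = (0.21+0.68)/2 = 0.445, v̄ = (0.20+0.39)/2 = 0.295 → q = 8.8×0.445×0.295 = 1.155 m³/s
Panel 2-3: Δb = 1.7 m, d̄ = (0.68+0.53)/2 = 0.605, v̄ = (0.39+0.27)/2 = 0.33 → q = 1.7×0.605×0.33 = 0.3394 m³/s
Panel 3-4: Δb = 2.2 m, d̄ = (0.53+0.53)/2 = 0.53, v̄ = (0.27+0.32)/2 = 0.295 → q = 2.2×0.53×0.295 = 0.3440 m³/s
Panel 4-5: Δb = 2.2 m, d̄ = (0.53+0.18)/2 = 0.355, v̄ = (0.32+0.13)/2 = 0.225 → q = 2.2×0.355×0.225 = 0.1757 m³/s
Q = Σ q = 2.014 m³/s

2.01 m³/s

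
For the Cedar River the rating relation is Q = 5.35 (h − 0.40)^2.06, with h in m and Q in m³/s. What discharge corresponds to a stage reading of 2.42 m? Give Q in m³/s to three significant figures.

22.8 m³/s

Q = 5.35 × (2.42 − 0.40)^2.06 = 5.35 × 2.02^2.06 = 22.77 m³/s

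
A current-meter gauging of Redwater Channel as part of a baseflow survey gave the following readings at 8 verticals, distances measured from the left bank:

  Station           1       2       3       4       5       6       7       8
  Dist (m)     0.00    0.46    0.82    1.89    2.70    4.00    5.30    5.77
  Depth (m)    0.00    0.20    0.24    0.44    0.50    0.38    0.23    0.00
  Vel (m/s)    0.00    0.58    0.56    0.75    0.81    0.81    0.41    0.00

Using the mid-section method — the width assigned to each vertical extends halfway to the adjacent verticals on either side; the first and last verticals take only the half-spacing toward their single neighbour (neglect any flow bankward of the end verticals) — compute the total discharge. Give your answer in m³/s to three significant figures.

1.36 m³/s

w_2 = (0.82 − 0.00)/2 = 0.41 m; q_2 = 0.58 × 0.20 × 0.41 = 0.04756 m³/s
w_3 = (1.89 − 0.46)/2 = 0.715 m; q_3 = 0.56 × 0.24 × 0.715 = 0.09610 m³/s
w_4 = (2.70 − 0.82)/2 = 0.94 m; q_4 = 0.75 × 0.44 × 0.94 = 0.3102 m³/s
w_5 = (4.00 − 1.89)/2 = 1.055 m; q_5 = 0.81 × 0.50 × 1.055 = 0.4273 m³/s
w_6 = (5.30 − 2.70)/2 = 1.3 m; q_6 = 0.81 × 0.38 × 1.3 = 0.4001 m³/s
w_7 = (5.77 − 4.00)/2 = 0.885 m; q_7 = 0.41 × 0.23 × 0.885 = 0.08346 m³/s
Stations 1, 8 contribute zero (depth or velocity is 0).
Q = Σ qᵢ = 1.365 m³/s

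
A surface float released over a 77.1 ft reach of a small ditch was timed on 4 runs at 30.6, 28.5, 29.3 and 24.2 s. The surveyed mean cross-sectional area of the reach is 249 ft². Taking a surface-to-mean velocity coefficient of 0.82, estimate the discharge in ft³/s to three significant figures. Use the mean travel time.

559 ft³/s

t̄ = (30.6 + 28.5 + 29.3 + 24.2) / 4 = 28.15 s
v_surface = L / t̄ = 77.1 / 28.15 = 2.739 ft/s
v_mean = 0.82 × 2.739 = 2.246 ft/s
Q = A × v_mean = 249 × 2.246 = 559.2 ft³/s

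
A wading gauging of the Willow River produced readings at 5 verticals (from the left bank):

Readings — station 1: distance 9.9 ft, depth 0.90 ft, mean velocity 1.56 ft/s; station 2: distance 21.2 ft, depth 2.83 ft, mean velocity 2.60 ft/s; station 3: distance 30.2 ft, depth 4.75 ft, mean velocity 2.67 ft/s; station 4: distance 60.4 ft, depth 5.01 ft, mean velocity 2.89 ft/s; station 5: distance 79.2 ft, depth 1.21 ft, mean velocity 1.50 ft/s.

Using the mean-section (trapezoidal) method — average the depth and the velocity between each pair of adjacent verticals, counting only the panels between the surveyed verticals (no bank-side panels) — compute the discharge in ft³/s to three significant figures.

672 ft³/s

Panel 1-2: Δb = 11.3 ft, d̄ = (0.90+2.83)/2 = 1.865, v̄ = (1.56+2.60)/2 = 2.08 → q = 11.3×1.865×2.08 = 43.83 ft³/s
Panel 2-3: Δb = 9 ft, d̄ = (2.83+4.75)/2 = 3.79, v̄ = (2.60+2.67)/2 = 2.635 → q = 9×3.79×2.635 = 89.88 ft³/s
Panel 3-4: Δb = 30.2 ft, d̄ = (4.75+5.01)/2 = 4.88, v̄ = (2.67+2.89)/2 = 2.78 → q = 30.2×4.88×2.78 = 409.7 ft³/s
Panel 4-5: Δb = 18.8 ft, d̄ = (5.01+1.21)/2 = 3.11, v̄ = (2.89+1.50)/2 = 2.195 → q = 18.8×3.11×2.195 = 128.3 ft³/s
Q = Σ q = 671.8 ft³/s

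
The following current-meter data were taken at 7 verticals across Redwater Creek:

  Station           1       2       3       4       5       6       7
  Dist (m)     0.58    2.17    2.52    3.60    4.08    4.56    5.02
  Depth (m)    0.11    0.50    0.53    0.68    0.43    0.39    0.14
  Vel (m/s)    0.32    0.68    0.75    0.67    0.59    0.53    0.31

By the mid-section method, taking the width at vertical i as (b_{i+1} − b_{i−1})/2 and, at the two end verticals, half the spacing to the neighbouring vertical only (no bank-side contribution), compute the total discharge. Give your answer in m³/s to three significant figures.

w_1 = (2.17 − 0.58)/2 = 0.795 m; q_1 = 0.32 × 0.11 × 0.795 = 0.02798 m³/s
w_2 = (2.52 − 0.58)/2 = 0.97 m; q_2 = 0.68 × 0.50 × 0.97 = 0.3298 m³/s
w_3 = (3.60 − 2.17)/2 = 0.715 m; q_3 = 0.75 × 0.53 × 0.715 = 0.2842 m³/s
w_4 = (4.08 − 2.52)/2 = 0.78 m; q_4 = 0.67 × 0.68 × 0.78 = 0.3554 m³/s
w_5 = (4.56 − 3.60)/2 = 0.48 m; q_5 = 0.59 × 0.43 × 0.48 = 0.1218 m³/s
w_6 = (5.02 − 4.08)/2 = 0.47 m; q_6 = 0.53 × 0.39 × 0.47 = 0.09715 m³/s
w_7 = (5.02 − 4.56)/2 = 0.23 m; q_7 = 0.31 × 0.14 × 0.23 = 0.009982 m³/s
Q = Σ qᵢ = 1.226 m³/s

1.23 m³/s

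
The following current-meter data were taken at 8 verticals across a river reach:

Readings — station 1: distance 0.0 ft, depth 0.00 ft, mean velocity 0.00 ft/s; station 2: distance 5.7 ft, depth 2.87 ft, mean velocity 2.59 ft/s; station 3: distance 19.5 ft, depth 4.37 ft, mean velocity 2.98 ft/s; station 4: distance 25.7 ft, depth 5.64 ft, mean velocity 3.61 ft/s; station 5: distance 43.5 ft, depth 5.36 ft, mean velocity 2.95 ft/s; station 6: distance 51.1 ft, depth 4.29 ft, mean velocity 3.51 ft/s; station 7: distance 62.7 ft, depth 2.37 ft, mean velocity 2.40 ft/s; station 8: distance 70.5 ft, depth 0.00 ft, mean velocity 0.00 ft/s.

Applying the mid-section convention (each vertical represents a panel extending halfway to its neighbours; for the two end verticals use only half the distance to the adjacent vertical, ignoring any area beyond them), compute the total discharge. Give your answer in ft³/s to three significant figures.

848 ft³/s

w_2 = (19.5 − 0.0)/2 = 9.75 ft; q_2 = 2.59 × 2.87 × 9.75 = 72.47 ft³/s
w_3 = (25.7 − 5.7)/2 = 10 ft; q_3 = 2.98 × 4.37 × 10 = 130.2 ft³/s
w_4 = (43.5 − 19.5)/2 = 12 ft; q_4 = 3.61 × 5.64 × 12 = 244.3 ft³/s
w_5 = (51.1 − 25.7)/2 = 12.7 ft; q_5 = 2.95 × 5.36 × 12.7 = 200.8 ft³/s
w_6 = (62.7 − 43.5)/2 = 9.6 ft; q_6 = 3.51 × 4.29 × 9.6 = 144.6 ft³/s
w_7 = (70.5 − 51.1)/2 = 9.7 ft; q_7 = 2.40 × 2.37 × 9.7 = 55.17 ft³/s
Stations 1, 8 contribute zero (depth or velocity is 0).
Q = Σ qᵢ = 847.6 ft³/s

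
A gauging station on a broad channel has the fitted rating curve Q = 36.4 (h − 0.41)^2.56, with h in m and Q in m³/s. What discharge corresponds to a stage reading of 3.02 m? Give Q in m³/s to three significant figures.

424 m³/s

Q = 36.4 × (3.02 − 0.41)^2.56 = 36.4 × 2.61^2.56 = 424.3 m³/s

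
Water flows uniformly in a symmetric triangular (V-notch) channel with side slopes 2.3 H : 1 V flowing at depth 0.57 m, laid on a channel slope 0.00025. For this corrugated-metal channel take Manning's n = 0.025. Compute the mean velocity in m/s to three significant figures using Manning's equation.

0.259 m/s

A = z·y² = 2.3×0.57² = 0.7473 m²
P = 2y√(1+z²) = 2×0.57×√(1+2.3²) = 2.859 m
R = A/P = 0.7473/2.859 = 0.2614 m
Q = (1/n)·A·R^(2/3)·S^(1/2) = (1/0.025) × 0.7473 × 0.2614^(2/3) × 0.00025^(1/2) = 0.1932 m³/s
V = Q/A = 0.1932/0.7473 = 0.2585 m/s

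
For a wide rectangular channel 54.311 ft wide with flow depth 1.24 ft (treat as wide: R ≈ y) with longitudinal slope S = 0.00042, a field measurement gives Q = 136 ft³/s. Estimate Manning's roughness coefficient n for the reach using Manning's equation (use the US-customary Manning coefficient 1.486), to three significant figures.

A = b·y = 54.311 × 1.24 = 67.35 ft²
Wide channel: R ≈ y = 1.24 ft
n = (1.486/Q)·A·R^(2/3)·S^(1/2) = (1.486/136) × 67.35 × 1.154 × 0.02049 = 0.01741

0.0174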